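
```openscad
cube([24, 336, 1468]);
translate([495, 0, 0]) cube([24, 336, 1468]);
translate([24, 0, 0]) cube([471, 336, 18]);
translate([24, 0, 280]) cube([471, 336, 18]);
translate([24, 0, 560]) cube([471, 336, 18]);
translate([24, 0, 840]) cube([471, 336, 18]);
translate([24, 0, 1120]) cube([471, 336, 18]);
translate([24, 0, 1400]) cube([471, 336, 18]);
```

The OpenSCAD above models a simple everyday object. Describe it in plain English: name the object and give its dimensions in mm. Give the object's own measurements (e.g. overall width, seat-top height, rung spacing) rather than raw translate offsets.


An open bookshelf. Two side panels, each 24 mm thick, 336 mm deep and 1468 mm tall, stand 519 mm apart (outside-to-outside). Between them sit 6 shelves, each 18 mm thick and 336 mm deep, spanning the full gap between the sides. The bottom shelf rests on the floor (its underside at z = 0) and the clear gap between one shelf's top and the next shelf's underside is 262 mm.


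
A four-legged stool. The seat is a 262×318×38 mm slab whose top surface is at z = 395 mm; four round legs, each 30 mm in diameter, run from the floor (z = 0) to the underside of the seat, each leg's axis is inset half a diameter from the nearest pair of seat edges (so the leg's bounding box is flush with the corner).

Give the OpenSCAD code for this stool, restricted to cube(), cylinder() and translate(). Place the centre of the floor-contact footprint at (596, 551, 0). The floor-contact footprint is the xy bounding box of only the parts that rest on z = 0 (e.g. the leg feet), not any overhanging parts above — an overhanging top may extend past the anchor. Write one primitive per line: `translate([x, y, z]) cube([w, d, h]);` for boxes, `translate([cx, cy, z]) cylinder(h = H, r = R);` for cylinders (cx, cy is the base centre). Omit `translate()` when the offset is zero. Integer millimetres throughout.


// leg_h = 395 - 38 = 357
translate([465, 392, 357]) cube([262, 318, 38]);
translate([480, 407, 0]) cylinder(h = 357, r = 15);
translate([712, 407, 0]) cylinder(h = 357, r = 15);
translate([480, 695, 0]) cylinder(h = 357, r = 15);
translate([712, 695, 0]) cylinder(h = 357, r = 15);


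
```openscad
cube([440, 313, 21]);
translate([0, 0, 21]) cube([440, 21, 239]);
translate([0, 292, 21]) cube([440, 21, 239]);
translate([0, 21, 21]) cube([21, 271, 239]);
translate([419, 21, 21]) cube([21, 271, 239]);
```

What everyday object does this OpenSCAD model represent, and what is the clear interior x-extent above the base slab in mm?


An open box. The internal width is 398 mm.

A 440×313 base slab with four walls standing on it — an open box. The base is 440 mm wide and the walls are 21 mm thick, so the internal width is 440 − 2 × 21 = 398 mm.


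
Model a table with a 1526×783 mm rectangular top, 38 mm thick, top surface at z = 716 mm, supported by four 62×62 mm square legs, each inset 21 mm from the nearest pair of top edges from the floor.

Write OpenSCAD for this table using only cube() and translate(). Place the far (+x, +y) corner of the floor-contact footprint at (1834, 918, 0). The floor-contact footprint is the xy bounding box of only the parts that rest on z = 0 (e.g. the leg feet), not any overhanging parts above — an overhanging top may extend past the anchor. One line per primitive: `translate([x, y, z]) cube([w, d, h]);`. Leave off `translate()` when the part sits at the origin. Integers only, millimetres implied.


translate([329, 156, 678]) cube([1526, 783, 38]);
translate([350, 177, 0]) cube([62, 62, 678]);
translate([1772, 177, 0]) cube([62, 62, 678]);
translate([350, 856, 0]) cube([62, 62, 678]);
translate([1772, 856, 0]) cube([62, 62, 678]);


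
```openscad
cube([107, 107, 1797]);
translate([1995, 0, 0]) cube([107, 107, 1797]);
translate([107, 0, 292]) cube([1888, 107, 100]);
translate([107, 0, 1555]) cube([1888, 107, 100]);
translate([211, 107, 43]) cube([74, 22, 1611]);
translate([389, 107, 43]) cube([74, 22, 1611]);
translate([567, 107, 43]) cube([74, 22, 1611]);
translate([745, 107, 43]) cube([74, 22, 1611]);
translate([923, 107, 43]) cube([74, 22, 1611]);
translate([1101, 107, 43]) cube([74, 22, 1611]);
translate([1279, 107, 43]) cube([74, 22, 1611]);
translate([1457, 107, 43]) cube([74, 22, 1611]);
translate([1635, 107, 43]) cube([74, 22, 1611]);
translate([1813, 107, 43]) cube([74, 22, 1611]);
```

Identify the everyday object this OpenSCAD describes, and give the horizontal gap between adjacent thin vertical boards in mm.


A fence section. The picket gap is 104 mm.

Two posts, two rails, 10 pickets — a fence section. Span 1888 mm holds 10 pickets of 74 mm with 11 equal gaps: ⌊(1888 − 10·74) / 11⌋ = 104 mm.


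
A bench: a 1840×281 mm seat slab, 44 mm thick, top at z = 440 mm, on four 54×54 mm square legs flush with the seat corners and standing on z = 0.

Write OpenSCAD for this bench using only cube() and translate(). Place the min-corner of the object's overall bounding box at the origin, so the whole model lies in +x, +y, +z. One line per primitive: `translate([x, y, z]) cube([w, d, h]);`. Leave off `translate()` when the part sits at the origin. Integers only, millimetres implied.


// leg_h = 440 − 44 = 396
translate([0, 0, 396]) cube([1840, 281, 44]);
cube([54, 54, 396]);
translate([0, 227, 0]) cube([54, 54, 396]);
translate([1786, 0, 0]) cube([54, 54, 396]);
translate([1786, 227, 0]) cube([54, 54, 396]);


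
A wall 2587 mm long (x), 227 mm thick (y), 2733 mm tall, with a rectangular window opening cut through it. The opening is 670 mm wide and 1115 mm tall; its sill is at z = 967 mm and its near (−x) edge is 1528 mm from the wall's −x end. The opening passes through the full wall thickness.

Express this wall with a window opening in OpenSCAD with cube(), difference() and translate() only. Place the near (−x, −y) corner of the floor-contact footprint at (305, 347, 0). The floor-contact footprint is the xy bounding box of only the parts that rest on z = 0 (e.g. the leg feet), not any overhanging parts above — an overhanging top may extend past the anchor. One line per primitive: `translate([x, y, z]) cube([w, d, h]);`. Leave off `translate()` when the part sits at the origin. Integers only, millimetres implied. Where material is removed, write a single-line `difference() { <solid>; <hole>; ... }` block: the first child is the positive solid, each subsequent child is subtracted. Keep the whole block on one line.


difference() { translate([305, 347, 0]) cube([2587, 227, 2733]); translate([1833, 347, 967]) cube([670, 227, 1115]); }


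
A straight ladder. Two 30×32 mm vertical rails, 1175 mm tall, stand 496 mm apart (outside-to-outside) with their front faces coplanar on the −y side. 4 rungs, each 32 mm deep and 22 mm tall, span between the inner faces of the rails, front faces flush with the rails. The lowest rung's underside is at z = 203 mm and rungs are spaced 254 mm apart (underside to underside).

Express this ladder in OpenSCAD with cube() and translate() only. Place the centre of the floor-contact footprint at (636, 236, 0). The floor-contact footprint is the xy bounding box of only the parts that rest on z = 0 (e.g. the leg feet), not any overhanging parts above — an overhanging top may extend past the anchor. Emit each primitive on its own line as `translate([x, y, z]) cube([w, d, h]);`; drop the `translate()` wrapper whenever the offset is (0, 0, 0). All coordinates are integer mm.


translate([388, 220, 0]) cube([30, 32, 1175]);
translate([854, 220, 0]) cube([30, 32, 1175]);
translate([418, 220, 203]) cube([436, 32, 22]);
translate([418, 220, 457]) cube([436, 32, 22]);
translate([418, 220, 711]) cube([436, 32, 22]);
translate([418, 220, 965]) cube([436, 32, 22]);


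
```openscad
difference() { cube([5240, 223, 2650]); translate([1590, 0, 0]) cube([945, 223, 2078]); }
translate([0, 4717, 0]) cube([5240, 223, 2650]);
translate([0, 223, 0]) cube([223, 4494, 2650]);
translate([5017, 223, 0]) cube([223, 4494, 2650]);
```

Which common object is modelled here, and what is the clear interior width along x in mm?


A single room. The interior width is 4794 mm.

Four walls enclosing a rectangle with a door in the front wall — a room. Outside width 5240 minus two 223 mm walls gives 4794 mm.


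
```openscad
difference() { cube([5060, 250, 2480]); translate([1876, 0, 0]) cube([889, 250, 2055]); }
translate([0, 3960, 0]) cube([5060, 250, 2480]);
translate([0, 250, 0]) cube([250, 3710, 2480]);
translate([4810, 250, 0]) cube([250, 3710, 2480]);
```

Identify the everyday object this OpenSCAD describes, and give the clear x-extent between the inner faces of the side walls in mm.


A single room. The interior width is 4560 mm.

Four walls enclosing a rectangle with a door in the front wall — a room. Outside width 5060 minus two 250 mm walls gives 4560 mm.


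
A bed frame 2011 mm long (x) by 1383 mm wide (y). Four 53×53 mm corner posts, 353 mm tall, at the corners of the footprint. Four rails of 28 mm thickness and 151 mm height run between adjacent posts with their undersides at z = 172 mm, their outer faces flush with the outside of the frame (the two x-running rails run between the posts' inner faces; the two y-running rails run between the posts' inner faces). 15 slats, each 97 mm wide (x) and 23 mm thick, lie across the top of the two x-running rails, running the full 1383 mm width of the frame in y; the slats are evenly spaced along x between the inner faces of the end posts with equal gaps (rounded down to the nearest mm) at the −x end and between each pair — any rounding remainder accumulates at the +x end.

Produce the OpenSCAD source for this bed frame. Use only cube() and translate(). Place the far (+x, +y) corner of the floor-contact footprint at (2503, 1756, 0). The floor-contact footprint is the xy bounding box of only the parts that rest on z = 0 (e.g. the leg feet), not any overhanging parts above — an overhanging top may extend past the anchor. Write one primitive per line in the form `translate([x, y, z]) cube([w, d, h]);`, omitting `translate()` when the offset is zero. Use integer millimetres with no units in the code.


translate([492, 373, 0]) cube([53, 53, 353]);
translate([492, 1703, 0]) cube([53, 53, 353]);
translate([2450, 373, 0]) cube([53, 53, 353]);
translate([2450, 1703, 0]) cube([53, 53, 353]);
translate([545, 373, 172]) cube([1905, 28, 151]);
translate([545, 1728, 172]) cube([1905, 28, 151]);
translate([492, 426, 172]) cube([28, 1277, 151]);
translate([2475, 426, 172]) cube([28, 1277, 151]);
translate([573, 373, 323]) cube([97, 1383, 23]);
translate([698, 373, 323]) cube([97, 1383, 23]);
translate([823, 373, 323]) cube([97, 1383, 23]);
translate([948, 373, 323]) cube([97, 1383, 23]);
translate([1073, 373, 323]) cube([97, 1383, 23]);
translate([1198, 373, 323]) cube([97, 1383, 23]);
translate([1323, 373, 323]) cube([97, 1383, 23]);
translate([1448, 373, 323]) cube([97, 1383, 23]);
translate([1573, 373, 323]) cube([97, 1383, 23]);
translate([1698, 373, 323]) cube([97, 1383, 23]);
translate([1823, 373, 323]) cube([97, 1383, 23]);
translate([1948, 373, 323]) cube([97, 1383, 23]);
translate([2073, 373, 323]) cube([97, 1383, 23]);
translate([2198, 373, 323]) cube([97, 1383, 23]);
translate([2323, 373, 323]) cube([97, 1383, 23]);


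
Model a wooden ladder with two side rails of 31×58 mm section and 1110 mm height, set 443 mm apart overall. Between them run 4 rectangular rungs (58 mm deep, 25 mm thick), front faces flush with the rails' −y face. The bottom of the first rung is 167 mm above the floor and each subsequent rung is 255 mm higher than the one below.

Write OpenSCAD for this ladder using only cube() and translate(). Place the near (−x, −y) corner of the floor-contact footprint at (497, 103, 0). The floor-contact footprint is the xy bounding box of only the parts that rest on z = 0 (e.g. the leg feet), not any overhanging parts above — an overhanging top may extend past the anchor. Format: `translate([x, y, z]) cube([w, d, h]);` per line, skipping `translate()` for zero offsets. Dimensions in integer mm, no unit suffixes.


translate([497, 103, 0]) cube([31, 58, 1110]);
translate([909, 103, 0]) cube([31, 58, 1110]);
translate([528, 103, 167]) cube([381, 58, 25]);
translate([528, 103, 422]) cube([381, 58, 25]);
translate([528, 103, 677]) cube([381, 58, 25]);
translate([528, 103, 932]) cube([381, 58, 25]);


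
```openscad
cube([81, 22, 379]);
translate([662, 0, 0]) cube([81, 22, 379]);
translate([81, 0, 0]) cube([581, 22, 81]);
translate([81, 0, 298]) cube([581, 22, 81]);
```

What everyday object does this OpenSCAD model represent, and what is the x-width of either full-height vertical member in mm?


A picture frame. The border width is 81 mm.

Four thin pieces enclosing a rectangular opening — a picture frame. The two full-height stiles are 379 mm tall; the top rail sits at z = 298 and is 81 mm tall, so the border above the opening is 379 − 298 = 81 mm, matching the stile x-width.


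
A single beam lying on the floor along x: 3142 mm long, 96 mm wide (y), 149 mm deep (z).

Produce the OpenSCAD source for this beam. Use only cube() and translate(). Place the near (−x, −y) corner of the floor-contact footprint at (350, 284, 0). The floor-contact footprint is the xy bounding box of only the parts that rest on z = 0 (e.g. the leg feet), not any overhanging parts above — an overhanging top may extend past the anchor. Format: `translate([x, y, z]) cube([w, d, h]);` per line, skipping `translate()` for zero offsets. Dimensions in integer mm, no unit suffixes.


translate([350, 284, 0]) cube([3142, 96, 149]);


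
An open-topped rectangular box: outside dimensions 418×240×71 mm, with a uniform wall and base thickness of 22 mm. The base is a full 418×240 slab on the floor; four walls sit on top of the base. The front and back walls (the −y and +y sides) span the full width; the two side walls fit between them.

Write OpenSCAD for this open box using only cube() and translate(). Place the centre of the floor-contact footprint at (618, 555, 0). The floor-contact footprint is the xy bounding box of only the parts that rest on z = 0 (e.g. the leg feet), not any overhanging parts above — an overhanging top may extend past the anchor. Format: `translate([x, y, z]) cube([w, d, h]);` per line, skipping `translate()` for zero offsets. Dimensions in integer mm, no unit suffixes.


translate([409, 435, 0]) cube([418, 240, 22]);
translate([409, 435, 22]) cube([418, 22, 49]);
translate([409, 653, 22]) cube([418, 22, 49]);
translate([409, 457, 22]) cube([22, 196, 49]);
translate([805, 457, 22]) cube([22, 196, 49]);


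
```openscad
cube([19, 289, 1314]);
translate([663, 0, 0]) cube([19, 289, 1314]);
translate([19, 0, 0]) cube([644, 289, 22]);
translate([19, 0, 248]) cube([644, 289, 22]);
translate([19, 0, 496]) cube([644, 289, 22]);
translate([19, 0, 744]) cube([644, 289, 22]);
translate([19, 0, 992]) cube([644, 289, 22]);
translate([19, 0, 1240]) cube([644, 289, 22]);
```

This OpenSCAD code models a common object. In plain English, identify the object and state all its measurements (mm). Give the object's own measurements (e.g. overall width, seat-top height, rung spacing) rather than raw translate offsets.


An open bookshelf. Two side panels, each 19 mm thick, 289 mm deep and 1314 mm tall, stand 682 mm apart (outside-to-outside). Between them sit 6 shelves, each 22 mm thick and 289 mm deep, spanning the full gap between the sides. The bottom shelf rests on the floor (its underside at z = 0) and the clear gap between one shelf's top and the next shelf's underside is 226 mm.


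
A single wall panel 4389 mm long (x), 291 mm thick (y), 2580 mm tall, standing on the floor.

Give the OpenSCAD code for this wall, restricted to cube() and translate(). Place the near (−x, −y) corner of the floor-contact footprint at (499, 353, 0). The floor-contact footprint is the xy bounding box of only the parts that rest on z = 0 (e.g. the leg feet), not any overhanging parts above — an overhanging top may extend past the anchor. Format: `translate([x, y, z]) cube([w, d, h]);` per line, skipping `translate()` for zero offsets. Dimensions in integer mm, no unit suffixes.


translate([499, 353, 0]) cube([4389, 291, 2580]);


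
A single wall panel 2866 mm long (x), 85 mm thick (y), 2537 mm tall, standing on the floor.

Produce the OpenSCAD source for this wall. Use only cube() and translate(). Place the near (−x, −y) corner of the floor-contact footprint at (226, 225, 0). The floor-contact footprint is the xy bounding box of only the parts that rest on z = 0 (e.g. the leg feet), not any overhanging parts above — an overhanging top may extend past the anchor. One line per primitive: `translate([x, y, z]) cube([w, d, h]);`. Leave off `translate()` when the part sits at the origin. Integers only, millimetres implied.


translate([226, 225, 0]) cube([2866, 85, 2537]);


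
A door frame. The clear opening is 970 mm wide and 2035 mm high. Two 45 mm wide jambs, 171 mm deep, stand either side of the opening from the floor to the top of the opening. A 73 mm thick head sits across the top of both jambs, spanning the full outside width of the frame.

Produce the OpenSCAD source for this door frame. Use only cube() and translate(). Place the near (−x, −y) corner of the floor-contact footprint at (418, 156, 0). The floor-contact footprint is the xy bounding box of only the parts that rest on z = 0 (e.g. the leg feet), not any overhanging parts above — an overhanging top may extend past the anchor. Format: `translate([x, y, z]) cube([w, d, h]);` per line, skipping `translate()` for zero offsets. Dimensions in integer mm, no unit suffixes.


translate([418, 156, 0]) cube([45, 171, 2035]);
translate([1433, 156, 0]) cube([45, 171, 2035]);
translate([418, 156, 2035]) cube([1060, 171, 73]);


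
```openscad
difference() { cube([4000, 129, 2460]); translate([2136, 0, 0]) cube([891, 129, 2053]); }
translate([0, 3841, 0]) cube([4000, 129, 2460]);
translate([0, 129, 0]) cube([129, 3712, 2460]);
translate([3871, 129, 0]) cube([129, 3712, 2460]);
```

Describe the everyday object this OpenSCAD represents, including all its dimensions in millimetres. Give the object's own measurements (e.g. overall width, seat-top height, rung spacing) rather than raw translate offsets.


A single room: four walls, each 2460 mm tall and 129 mm thick, enclosing an outside footprint 4000×3970 mm (x × y), no floor or roof. The front and back walls (−y and +y sides) run the full x-width; the side walls fit between their inner faces. A door opening 891 mm wide and 2053 mm tall is cut through the front wall from the floor up, its −x edge 2136 mm from the wall's −x end.


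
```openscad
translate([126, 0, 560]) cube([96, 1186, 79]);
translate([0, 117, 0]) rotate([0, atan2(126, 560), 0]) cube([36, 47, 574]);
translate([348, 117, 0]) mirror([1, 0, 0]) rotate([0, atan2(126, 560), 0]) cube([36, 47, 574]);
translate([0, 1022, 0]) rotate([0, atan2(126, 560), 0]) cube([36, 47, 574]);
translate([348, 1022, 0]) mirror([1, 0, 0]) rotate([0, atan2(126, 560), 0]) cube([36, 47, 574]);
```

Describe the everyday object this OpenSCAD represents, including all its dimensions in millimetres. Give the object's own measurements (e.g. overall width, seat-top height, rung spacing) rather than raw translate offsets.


A sawhorse. A 96×1186×79 mm beam (x, y, z) sits on two A-frame leg pairs. Each pair is two raked legs of 36×47 mm section (47 mm along y) splaying symmetrically in x. Each leg rises 560 mm vertically over 126 mm of horizontal reach and is 574 mm long along its own axis. Every leg's outer bottom edge rests on the floor and its outer top edge meets a bottom edge of the beam — the left legs (tilting toward +x) meet the beam's −x bottom edge, the right legs (their mirror images, tilting toward −x) meet its +x bottom edge — so the leg tops tuck under the beam, the beam's underside is 560 mm above the floor, and the feet are 348 mm apart outside-to-outside with the beam centred between them. The two leg pairs are set in 117 mm from either end of the beam.


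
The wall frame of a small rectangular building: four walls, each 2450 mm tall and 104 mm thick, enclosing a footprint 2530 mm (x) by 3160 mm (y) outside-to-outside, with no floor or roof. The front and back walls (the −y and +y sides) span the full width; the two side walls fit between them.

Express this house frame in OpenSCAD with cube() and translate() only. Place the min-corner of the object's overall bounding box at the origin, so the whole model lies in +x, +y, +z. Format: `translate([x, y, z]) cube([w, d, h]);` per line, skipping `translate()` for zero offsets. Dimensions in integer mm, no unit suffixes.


cube([2530, 104, 2450]);
translate([0, 3056, 0]) cube([2530, 104, 2450]);
translate([0, 104, 0]) cube([104, 2952, 2450]);
translate([2426, 104, 0]) cube([104, 2952, 2450]);


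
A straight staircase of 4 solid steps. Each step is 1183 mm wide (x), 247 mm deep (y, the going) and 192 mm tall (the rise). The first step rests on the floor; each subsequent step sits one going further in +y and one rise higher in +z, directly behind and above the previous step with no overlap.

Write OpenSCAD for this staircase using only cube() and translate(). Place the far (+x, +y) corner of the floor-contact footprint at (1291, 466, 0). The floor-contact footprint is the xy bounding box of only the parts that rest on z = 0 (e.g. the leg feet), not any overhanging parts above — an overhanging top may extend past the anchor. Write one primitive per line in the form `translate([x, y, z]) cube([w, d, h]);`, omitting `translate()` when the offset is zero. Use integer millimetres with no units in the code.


translate([108, 219, 0]) cube([1183, 247, 192]);
translate([108, 466, 192]) cube([1183, 247, 192]);
translate([108, 713, 384]) cube([1183, 247, 192]);
translate([108, 960, 576]) cube([1183, 247, 192]);


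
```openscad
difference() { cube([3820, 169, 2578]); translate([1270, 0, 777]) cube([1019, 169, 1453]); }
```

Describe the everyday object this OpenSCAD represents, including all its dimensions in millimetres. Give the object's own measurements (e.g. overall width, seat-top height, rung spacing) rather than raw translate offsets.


A wall 3820 mm long (x), 169 mm thick (y), 2578 mm tall, with a rectangular window opening cut through it. The opening is 1019 mm wide and 1453 mm tall; its sill is at z = 777 mm and its near (−x) edge is 1270 mm from the wall's −x end. The opening passes through the full wall thickness.


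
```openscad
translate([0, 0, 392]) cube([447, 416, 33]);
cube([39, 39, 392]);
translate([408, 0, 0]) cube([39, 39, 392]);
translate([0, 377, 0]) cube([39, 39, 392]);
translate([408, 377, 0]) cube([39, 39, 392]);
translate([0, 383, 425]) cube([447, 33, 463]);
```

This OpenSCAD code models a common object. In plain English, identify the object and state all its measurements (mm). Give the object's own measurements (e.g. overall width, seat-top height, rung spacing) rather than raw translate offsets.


A chair. The seat is a 447×416×33 mm slab with its top at z = 425 mm, on four 39×39 mm corner legs (flush with the seat edges, standing on z = 0). A flat backrest 33 mm thick, 463 mm tall, spans the full seat width and rises from the seat top along its +y edge, rear face flush with the rear of the seat.


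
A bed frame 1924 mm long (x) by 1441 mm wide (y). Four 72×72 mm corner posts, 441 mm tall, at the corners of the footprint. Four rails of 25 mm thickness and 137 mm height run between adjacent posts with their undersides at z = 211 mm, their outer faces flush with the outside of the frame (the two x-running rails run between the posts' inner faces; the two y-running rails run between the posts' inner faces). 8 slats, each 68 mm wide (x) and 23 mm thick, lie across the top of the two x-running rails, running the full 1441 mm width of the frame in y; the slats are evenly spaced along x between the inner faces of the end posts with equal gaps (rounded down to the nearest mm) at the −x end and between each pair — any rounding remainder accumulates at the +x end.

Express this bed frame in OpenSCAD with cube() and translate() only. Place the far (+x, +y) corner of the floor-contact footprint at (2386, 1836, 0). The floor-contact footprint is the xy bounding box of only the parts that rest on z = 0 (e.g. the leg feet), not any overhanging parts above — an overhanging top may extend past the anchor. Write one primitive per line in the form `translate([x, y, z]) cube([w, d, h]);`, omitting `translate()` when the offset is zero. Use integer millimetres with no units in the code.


translate([462, 395, 0]) cube([72, 72, 441]);
translate([462, 1764, 0]) cube([72, 72, 441]);
translate([2314, 395, 0]) cube([72, 72, 441]);
translate([2314, 1764, 0]) cube([72, 72, 441]);
translate([534, 395, 211]) cube([1780, 25, 137]);
translate([534, 1811, 211]) cube([1780, 25, 137]);
translate([462, 467, 211]) cube([25, 1297, 137]);
translate([2361, 467, 211]) cube([25, 1297, 137]);
translate([671, 395, 348]) cube([68, 1441, 23]);
translate([876, 395, 348]) cube([68, 1441, 23]);
translate([1081, 395, 348]) cube([68, 1441, 23]);
translate([1286, 395, 348]) cube([68, 1441, 23]);
translate([1491, 395, 348]) cube([68, 1441, 23]);
translate([1696, 395, 348]) cube([68, 1441, 23]);
translate([1901, 395, 348]) cube([68, 1441, 23]);
translate([2106, 395, 348]) cube([68, 1441, 23]);


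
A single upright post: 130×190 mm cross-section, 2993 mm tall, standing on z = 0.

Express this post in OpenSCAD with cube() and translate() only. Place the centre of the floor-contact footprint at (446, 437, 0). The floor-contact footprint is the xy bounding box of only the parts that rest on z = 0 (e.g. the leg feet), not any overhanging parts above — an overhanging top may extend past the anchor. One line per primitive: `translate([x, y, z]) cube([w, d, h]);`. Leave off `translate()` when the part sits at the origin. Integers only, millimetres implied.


translate([381, 342, 0]) cube([130, 190, 2993]);


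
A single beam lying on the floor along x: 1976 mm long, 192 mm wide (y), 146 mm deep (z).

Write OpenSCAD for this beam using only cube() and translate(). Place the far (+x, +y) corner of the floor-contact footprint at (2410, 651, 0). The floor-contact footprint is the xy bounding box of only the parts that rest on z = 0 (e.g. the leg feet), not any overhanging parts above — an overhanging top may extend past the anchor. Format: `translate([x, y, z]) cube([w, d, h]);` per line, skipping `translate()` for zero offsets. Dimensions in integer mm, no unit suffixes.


translate([434, 459, 0]) cube([1976, 192, 146]);


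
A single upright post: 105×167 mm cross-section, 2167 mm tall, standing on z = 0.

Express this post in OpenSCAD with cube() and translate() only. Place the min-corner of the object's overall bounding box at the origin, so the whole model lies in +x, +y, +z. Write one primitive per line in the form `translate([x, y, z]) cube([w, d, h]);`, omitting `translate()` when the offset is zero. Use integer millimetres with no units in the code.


cube([105, 167, 2167]);


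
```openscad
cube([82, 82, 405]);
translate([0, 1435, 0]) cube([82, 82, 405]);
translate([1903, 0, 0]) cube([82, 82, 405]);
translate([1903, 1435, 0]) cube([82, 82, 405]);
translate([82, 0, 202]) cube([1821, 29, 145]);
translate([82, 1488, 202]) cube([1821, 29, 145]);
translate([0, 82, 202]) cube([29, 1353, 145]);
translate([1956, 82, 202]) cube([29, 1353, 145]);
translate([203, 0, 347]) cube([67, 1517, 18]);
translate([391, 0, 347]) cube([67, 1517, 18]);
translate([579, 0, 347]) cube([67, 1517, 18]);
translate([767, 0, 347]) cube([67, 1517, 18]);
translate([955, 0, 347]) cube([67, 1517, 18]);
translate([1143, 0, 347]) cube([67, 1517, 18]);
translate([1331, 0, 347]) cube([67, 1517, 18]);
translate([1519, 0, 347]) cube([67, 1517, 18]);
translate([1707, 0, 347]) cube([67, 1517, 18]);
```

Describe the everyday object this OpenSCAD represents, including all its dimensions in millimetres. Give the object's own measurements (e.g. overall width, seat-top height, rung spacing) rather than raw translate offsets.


A bed frame 1985 mm long (x) by 1517 mm wide (y). Four 82×82 mm corner posts, 405 mm tall, at the corners of the footprint. Four rails of 29 mm thickness and 145 mm height run between adjacent posts with their undersides at z = 202 mm, their outer faces flush with the outside of the frame (the two x-running rails run between the posts' inner faces; the two y-running rails run between the posts' inner faces). 9 slats, each 67 mm wide (x) and 18 mm thick, lie across the top of the two x-running rails, running the full 1517 mm width of the frame in y; along x they sit between the end posts with a 121 mm gap after the −x posts and between neighbouring slats, leaving 129 mm before the +x posts.


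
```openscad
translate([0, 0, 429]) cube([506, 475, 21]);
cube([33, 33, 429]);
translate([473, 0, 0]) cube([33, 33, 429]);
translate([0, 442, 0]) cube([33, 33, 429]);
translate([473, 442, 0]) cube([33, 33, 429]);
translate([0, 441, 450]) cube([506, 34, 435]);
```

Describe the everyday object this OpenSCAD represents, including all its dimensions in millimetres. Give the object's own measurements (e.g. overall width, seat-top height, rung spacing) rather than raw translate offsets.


A chair. The seat is a 506×475×21 mm slab with its top at z = 450 mm, on four 33×33 mm corner legs (flush with the seat edges, standing on z = 0). A flat backrest 34 mm thick, 435 mm tall, spans the full seat width and rises from the seat top along its +y edge, rear face flush with the rear of the seat.


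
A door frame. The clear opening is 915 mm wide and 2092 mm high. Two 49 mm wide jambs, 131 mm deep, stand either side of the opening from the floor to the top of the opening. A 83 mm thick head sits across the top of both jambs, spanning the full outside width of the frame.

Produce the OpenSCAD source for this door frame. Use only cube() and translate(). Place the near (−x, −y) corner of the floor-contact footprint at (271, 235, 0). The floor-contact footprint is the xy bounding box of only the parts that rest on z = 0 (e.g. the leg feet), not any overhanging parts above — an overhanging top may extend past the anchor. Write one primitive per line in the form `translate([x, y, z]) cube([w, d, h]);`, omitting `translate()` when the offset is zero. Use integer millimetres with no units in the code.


translate([271, 235, 0]) cube([49, 131, 2092]);
translate([1235, 235, 0]) cube([49, 131, 2092]);
translate([271, 235, 2092]) cube([1013, 131, 83]);


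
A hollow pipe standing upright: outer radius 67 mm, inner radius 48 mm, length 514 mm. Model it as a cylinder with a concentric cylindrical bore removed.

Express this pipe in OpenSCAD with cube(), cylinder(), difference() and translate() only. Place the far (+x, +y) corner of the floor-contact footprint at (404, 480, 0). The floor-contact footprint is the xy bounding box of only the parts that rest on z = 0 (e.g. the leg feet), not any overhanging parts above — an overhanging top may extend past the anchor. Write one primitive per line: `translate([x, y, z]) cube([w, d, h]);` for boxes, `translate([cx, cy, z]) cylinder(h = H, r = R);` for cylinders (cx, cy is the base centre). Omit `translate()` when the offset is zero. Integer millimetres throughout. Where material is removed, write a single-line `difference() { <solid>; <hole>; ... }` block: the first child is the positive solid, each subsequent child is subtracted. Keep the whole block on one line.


difference() { translate([337, 413, 0]) cylinder(h = 514, r = 67); translate([337, 413, 0]) cylinder(h = 514, r = 48); }


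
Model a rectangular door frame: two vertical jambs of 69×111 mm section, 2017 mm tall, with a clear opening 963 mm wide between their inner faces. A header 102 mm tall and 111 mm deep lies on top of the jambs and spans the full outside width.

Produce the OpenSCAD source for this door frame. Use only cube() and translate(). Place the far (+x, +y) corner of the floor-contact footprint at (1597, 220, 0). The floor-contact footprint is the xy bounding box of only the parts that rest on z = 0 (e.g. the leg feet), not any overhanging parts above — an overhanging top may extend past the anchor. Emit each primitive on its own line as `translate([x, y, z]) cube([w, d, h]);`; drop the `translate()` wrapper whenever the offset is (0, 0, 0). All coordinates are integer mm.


translate([496, 109, 0]) cube([69, 111, 2017]);
translate([1528, 109, 0]) cube([69, 111, 2017]);
translate([496, 109, 2017]) cube([1101, 111, 102]);


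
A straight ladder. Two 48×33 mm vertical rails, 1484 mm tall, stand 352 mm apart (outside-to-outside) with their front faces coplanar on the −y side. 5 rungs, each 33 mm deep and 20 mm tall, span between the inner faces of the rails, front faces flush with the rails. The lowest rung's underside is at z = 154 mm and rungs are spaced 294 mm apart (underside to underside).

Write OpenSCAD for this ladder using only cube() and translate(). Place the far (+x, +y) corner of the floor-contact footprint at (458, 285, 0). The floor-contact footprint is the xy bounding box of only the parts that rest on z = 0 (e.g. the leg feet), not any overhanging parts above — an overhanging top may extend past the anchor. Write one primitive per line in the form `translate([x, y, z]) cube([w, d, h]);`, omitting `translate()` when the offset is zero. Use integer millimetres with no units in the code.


// rung span = 352 - 2*48 = 256
// rung[k] z = 154 + k*294
translate([106, 252, 0]) cube([48, 33, 1484]);
translate([410, 252, 0]) cube([48, 33, 1484]);
translate([154, 252, 154]) cube([256, 33, 20]);
translate([154, 252, 448]) cube([256, 33, 20]);
translate([154, 252, 742]) cube([256, 33, 20]);
translate([154, 252, 1036]) cube([256, 33, 20]);
translate([154, 252, 1330]) cube([256, 33, 20]);


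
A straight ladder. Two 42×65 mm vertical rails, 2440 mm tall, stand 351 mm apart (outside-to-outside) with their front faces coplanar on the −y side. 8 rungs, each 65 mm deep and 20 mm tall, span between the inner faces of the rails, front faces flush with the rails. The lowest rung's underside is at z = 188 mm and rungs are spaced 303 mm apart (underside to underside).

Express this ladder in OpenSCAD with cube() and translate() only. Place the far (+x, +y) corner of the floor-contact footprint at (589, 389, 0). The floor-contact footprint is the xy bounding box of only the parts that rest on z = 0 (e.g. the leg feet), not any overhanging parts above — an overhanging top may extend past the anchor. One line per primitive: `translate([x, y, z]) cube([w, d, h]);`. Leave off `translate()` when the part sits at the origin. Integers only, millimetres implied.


translate([238, 324, 0]) cube([42, 65, 2440]);
translate([547, 324, 0]) cube([42, 65, 2440]);
translate([280, 324, 188]) cube([267, 65, 20]);
translate([280, 324, 491]) cube([267, 65, 20]);
translate([280, 324, 794]) cube([267, 65, 20]);
translate([280, 324, 1097]) cube([267, 65, 20]);
translate([280, 324, 1400]) cube([267, 65, 20]);
translate([280, 324, 1703]) cube([267, 65, 20]);
translate([280, 324, 2006]) cube([267, 65, 20]);
translate([280, 324, 2309]) cube([267, 65, 20]);


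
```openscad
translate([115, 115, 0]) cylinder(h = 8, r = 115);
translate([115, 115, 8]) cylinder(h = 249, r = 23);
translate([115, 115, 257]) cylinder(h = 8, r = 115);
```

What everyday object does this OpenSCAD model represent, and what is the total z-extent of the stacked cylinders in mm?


A spool. The overall height is 265 mm.

Three coaxial cylinders, large–small–large — a spool. Two 8 mm flanges and a 249 mm core give 8 + 249 + 8 = 265 mm.


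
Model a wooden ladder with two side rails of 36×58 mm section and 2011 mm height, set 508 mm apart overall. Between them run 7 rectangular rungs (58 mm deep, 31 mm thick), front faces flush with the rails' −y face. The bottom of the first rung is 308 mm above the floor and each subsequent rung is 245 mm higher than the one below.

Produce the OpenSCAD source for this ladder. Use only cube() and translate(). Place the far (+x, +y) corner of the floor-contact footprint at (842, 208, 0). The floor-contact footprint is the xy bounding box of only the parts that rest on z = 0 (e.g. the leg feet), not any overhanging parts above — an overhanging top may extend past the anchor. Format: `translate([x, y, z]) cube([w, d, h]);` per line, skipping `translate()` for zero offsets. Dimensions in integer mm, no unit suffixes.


translate([334, 150, 0]) cube([36, 58, 2011]);
translate([806, 150, 0]) cube([36, 58, 2011]);
translate([370, 150, 308]) cube([436, 58, 31]);
translate([370, 150, 553]) cube([436, 58, 31]);
translate([370, 150, 798]) cube([436, 58, 31]);
translate([370, 150, 1043]) cube([436, 58, 31]);
translate([370, 150, 1288]) cube([436, 58, 31]);
translate([370, 150, 1533]) cube([436, 58, 31]);
translate([370, 150, 1778]) cube([436, 58, 31]);


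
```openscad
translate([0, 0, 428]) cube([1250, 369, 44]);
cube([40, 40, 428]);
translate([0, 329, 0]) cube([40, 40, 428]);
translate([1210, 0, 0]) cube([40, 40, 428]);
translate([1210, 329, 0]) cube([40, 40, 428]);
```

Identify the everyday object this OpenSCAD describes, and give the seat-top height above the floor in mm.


A bench. The seat-top height is 472 mm.

A long slab on four corner posts — a bench. The slab sits at z = 428 with thickness 44, so the top is 428 + 44 = 472 mm.


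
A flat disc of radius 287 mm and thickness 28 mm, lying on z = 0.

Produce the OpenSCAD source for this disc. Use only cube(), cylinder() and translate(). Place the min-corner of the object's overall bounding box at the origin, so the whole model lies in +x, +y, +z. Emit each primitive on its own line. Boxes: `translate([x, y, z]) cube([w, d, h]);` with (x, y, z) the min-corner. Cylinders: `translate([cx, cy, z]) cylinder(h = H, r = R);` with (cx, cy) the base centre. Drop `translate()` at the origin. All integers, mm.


translate([287, 287, 0]) cylinder(h = 28, r = 287);


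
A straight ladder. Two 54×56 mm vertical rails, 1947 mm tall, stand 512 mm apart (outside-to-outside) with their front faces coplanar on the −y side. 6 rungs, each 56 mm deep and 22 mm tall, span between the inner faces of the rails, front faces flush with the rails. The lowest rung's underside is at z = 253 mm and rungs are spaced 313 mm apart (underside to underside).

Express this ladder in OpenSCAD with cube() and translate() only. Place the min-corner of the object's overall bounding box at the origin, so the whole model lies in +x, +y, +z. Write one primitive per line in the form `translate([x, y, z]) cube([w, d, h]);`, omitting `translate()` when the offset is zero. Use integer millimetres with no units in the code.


// rung span = 512 - 2*54 = 404
// rung[k] z = 253 + k*313
cube([54, 56, 1947]);
translate([458, 0, 0]) cube([54, 56, 1947]);
translate([54, 0, 253]) cube([404, 56, 22]);
translate([54, 0, 566]) cube([404, 56, 22]);
translate([54, 0, 879]) cube([404, 56, 22]);
translate([54, 0, 1192]) cube([404, 56, 22]);
translate([54, 0, 1505]) cube([404, 56, 22]);
translate([54, 0, 1818]) cube([404, 56, 22]);


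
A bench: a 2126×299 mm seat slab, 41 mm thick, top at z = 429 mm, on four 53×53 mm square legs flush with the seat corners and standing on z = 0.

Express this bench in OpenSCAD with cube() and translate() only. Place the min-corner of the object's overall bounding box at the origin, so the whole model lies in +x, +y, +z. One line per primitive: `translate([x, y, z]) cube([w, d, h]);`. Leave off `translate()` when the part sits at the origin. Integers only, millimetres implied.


translate([0, 0, 388]) cube([2126, 299, 41]);
cube([53, 53, 388]);
translate([0, 246, 0]) cube([53, 53, 388]);
translate([2073, 0, 0]) cube([53, 53, 388]);
translate([2073, 246, 0]) cube([53, 53, 388]);


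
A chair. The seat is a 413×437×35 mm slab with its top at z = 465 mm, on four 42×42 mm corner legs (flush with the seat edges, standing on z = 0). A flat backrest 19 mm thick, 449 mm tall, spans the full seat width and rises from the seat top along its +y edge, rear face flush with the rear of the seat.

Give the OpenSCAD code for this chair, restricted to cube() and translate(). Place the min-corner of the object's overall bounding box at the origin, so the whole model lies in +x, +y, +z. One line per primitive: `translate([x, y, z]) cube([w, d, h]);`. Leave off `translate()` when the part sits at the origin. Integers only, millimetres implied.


translate([0, 0, 430]) cube([413, 437, 35]);
cube([42, 42, 430]);
translate([371, 0, 0]) cube([42, 42, 430]);
translate([0, 395, 0]) cube([42, 42, 430]);
translate([371, 395, 0]) cube([42, 42, 430]);
translate([0, 418, 465]) cube([413, 19, 449]);
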